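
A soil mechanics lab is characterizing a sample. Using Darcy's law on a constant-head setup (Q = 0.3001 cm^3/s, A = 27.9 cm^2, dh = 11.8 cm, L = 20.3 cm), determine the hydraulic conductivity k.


Result: 0.018504 cm/s

Derivation:
Compute hydraulic gradient:
i = dh / L = 11.8 / 20.3 = 0.581281
Then apply Darcy's law:
k = Q / (A * i)
k = 0.3001 / (27.9 * 0.581281)
k = 0.3001 / 16.2177
k = 0.018504 cm/s


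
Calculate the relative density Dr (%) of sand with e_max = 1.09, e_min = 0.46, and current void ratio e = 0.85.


Using Dr = (e_max - e) / (e_max - e_min) * 100
e_max - e = 1.09 - 0.85 = 0.24
e_max - e_min = 1.09 - 0.46 = 0.63
Dr = 0.24 / 0.63 * 100
Dr = 38.1 %


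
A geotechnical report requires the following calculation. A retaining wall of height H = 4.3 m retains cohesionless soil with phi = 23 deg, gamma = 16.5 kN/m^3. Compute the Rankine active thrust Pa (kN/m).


Result: 66.83 kN/m

Derivation:
Compute active earth pressure coefficient:
Ka = tan^2(45 - phi/2) = tan^2(33.5) = 0.438092
Compute active force:
Pa = 0.5 * Ka * gamma * H^2
Pa = 0.5 * 0.438092 * 16.5 * 4.3^2
Pa = 66.83 kN/m


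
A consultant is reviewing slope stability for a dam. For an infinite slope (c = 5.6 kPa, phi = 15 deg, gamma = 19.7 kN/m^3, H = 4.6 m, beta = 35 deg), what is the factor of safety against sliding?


Using Fs = c / (gamma*H*sin(beta)*cos(beta)) + tan(phi)/tan(beta)
Cohesion contribution = 5.6 / (19.7*4.6*sin(35)*cos(35))
Cohesion contribution = 0.131525
Friction contribution = tan(15)/tan(35) = 0.382671
Fs = 0.131525 + 0.382671
Fs = 0.514


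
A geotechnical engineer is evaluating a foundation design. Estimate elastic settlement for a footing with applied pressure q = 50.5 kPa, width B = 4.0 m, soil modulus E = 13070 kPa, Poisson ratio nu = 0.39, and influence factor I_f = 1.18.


Using Se = q * B * (1 - nu^2) * I_f / E
1 - nu^2 = 1 - 0.39^2 = 0.8479
Se = 50.5 * 4.0 * 0.8479 * 1.18 / 13070
Se = 0.015463 m
Convert to mm: Se = 0.015463 * 1000 = 15.463 mm


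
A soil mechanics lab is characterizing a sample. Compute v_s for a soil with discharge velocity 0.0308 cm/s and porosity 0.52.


Using v_s = v_d / n
v_s = 0.0308 / 0.52
v_s = 0.05923 cm/s


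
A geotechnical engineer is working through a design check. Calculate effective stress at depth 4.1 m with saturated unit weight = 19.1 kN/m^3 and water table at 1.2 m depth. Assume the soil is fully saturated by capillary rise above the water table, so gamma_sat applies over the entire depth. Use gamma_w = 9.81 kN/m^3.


Result: 49.86 kPa

Derivation:
Total stress = gamma_sat * depth
sigma = 19.1 * 4.1 = 78.31 kPa
Pore water pressure u = gamma_w * (depth - d_wt)
u = 9.81 * (4.1 - 1.2) = 28.449 kPa
Effective stress = sigma - u
sigma' = 78.31 - 28.449 = 49.86 kPa


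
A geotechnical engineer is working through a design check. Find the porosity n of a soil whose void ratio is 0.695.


Using the relation n = e / (1 + e)
n = 0.695 / (1 + 0.695)
n = 0.695 / 1.695
n = 0.41


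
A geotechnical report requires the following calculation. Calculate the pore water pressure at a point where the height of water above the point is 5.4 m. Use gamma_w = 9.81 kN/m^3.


Result: 52.97 kPa

Derivation:
Using u = gamma_w * h_w
u = 9.81 * 5.4
u = 52.97 kPa


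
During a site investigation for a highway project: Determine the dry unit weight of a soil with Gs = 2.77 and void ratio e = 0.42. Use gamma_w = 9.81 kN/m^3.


Using gamma_d = Gs * gamma_w / (1 + e)
gamma_d = 2.77 * 9.81 / (1 + 0.42)
gamma_d = 2.77 * 9.81 / 1.42
gamma_d = 19.136 kN/m^3


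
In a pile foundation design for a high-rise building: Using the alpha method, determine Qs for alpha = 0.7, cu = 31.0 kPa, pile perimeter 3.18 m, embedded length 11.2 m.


Using Qs = alpha * cu * perimeter * L
Qs = 0.7 * 31.0 * 3.18 * 11.2
Qs = 772.87 kN


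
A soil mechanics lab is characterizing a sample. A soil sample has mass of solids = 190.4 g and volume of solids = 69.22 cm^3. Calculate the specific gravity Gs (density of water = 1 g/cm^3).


Result: 2.751

Derivation:
Using Gs = m_s / (V_s * rho_w)
Since rho_w = 1 g/cm^3:
Gs = 190.4 / 69.22
Gs = 2.751


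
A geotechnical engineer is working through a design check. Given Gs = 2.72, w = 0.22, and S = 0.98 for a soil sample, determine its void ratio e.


Using the relation e = Gs * w / S
e = 2.72 * 0.22 / 0.98
e = 0.6106


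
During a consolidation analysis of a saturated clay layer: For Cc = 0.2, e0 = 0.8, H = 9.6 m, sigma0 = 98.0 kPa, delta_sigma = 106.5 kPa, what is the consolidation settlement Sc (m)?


Using Sc = Cc * H / (1 + e0) * log10((sigma0 + delta_sigma) / sigma0)
Stress ratio = (98.0 + 106.5) / 98.0 = 2.08673
log10(2.08673) = 0.319467
Cc * H / (1 + e0) = 0.2 * 9.6 / (1 + 0.8) = 1.06667
Sc = 1.06667 * 0.319467
Sc = 0.3408 m


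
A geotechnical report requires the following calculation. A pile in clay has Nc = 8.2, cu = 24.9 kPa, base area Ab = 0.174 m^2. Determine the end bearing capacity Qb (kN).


Result: 35.53 kN

Derivation:
Using Qb = Nc * cu * Ab
Qb = 8.2 * 24.9 * 0.174
Qb = 35.53 kN


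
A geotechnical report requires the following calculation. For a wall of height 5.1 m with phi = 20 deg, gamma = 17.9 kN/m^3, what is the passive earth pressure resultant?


Compute passive earth pressure coefficient:
Kp = tan^2(45 + phi/2) = tan^2(55.0) = 2.039607
Compute passive force:
Pp = 0.5 * Kp * gamma * H^2
Pp = 0.5 * 2.039607 * 17.9 * 5.1^2
Pp = 474.8 kN/m


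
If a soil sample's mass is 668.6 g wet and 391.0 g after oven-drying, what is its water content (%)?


Using w = (m_wet - m_dry) / m_dry * 100
m_wet - m_dry = 668.6 - 391.0 = 277.6 g
w = 277.6 / 391.0 * 100
w = 71.0 %


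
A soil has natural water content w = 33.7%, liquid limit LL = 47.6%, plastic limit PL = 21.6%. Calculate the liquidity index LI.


First compute the plasticity index:
PI = LL - PL = 47.6 - 21.6 = 26.0
Then compute the liquidity index:
LI = (w - PL) / PI
LI = (33.7 - 21.6) / 26.0
LI = 0.465


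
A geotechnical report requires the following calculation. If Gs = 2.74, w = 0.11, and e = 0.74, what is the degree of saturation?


Using S = Gs * w / e
S = 2.74 * 0.11 / 0.74
S = 0.4073


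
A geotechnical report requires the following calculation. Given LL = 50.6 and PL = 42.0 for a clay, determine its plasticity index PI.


Result: 8.6

Derivation:
Using PI = LL - PL
PI = 50.6 - 42.0
PI = 8.6


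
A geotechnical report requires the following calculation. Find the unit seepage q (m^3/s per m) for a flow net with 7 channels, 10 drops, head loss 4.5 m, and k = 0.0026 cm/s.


Convert k to m/s for unit consistency with H:
k = 0.0026 cm/s = 0.0026 / 100 m/s = 2.6e-05 m/s
Using q = k * H * Nf / Nd
Nf / Nd = 7 / 10 = 0.7
q = 2.6e-05 * 4.5 * 0.7
q = 8.19e-05 m^3/s per m


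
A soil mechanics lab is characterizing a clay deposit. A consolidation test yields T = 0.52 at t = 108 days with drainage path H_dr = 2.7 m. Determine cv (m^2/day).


Result: 0.0351 m^2/day

Derivation:
Using cv = T * H_dr^2 / t
H_dr^2 = 2.7^2 = 7.29
cv = 0.52 * 7.29 / 108
cv = 0.0351 m^2/day


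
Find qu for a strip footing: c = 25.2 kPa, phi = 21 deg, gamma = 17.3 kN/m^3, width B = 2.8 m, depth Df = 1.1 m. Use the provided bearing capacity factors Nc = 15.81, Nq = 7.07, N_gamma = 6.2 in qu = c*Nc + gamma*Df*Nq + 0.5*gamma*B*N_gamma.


Result: 683.12 kPa

Derivation:
Compute qu = c*Nc + gamma*Df*Nq + 0.5*gamma*B*N_gamma
Term 1: 25.2 * 15.81 = 398.412
Term 2: 17.3 * 1.1 * 7.07 = 134.5421
Term 3: 0.5 * 17.3 * 2.8 * 6.2 = 150.164
qu = 398.412 + 134.5421 + 150.164
qu = 683.12 kPa


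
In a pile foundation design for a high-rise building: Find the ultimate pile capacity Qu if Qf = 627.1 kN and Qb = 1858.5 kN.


Using Qu = Qf + Qb
Qu = 627.1 + 1858.5
Qu = 2485.6 kN


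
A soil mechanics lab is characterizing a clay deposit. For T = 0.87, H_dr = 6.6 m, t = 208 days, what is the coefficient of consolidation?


Using cv = T * H_dr^2 / t
H_dr^2 = 6.6^2 = 43.56
cv = 0.87 * 43.56 / 208
cv = 0.1822 m^2/day


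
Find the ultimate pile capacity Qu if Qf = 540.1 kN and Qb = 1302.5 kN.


Using Qu = Qf + Qb
Qu = 540.1 + 1302.5
Qu = 1842.6 kN


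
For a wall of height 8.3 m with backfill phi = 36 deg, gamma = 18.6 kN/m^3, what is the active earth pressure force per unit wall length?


Result: 166.33 kN/m

Derivation:
Compute active earth pressure coefficient:
Ka = tan^2(45 - phi/2) = tan^2(27.0) = 0.259616
Compute active force:
Pa = 0.5 * Ka * gamma * H^2
Pa = 0.5 * 0.259616 * 18.6 * 8.3^2
Pa = 166.33 kN/m


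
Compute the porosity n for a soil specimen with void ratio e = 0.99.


Result: 0.4975

Derivation:
Using the relation n = e / (1 + e)
n = 0.99 / (1 + 0.99)
n = 0.99 / 1.99
n = 0.4975


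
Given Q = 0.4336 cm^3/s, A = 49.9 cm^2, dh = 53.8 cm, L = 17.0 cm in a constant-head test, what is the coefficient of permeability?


Compute hydraulic gradient:
i = dh / L = 53.8 / 17.0 = 3.16471
Then apply Darcy's law:
k = Q / (A * i)
k = 0.4336 / (49.9 * 3.16471)
k = 0.4336 / 157.919
k = 0.002746 cm/s


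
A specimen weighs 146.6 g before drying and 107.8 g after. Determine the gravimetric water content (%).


Using w = (m_wet - m_dry) / m_dry * 100
m_wet - m_dry = 146.6 - 107.8 = 38.8 g
w = 38.8 / 107.8 * 100
w = 35.99 %


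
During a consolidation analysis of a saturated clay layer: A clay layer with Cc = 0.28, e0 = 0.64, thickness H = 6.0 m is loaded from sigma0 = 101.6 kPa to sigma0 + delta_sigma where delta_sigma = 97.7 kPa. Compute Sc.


Result: 0.2998 m

Derivation:
Using Sc = Cc * H / (1 + e0) * log10((sigma0 + delta_sigma) / sigma0)
Stress ratio = (101.6 + 97.7) / 101.6 = 1.96161
log10(1.96161) = 0.292614
Cc * H / (1 + e0) = 0.28 * 6.0 / (1 + 0.64) = 1.02439
Sc = 1.02439 * 0.292614
Sc = 0.2998 m


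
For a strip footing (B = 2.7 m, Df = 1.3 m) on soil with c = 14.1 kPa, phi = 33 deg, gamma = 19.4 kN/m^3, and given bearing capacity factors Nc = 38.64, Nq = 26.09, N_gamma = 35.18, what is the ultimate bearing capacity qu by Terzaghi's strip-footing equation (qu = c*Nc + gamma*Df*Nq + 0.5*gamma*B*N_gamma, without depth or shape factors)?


Result: 2124.18 kPa

Derivation:
Compute qu = c*Nc + gamma*Df*Nq + 0.5*gamma*B*N_gamma
Term 1: 14.1 * 38.64 = 544.824
Term 2: 19.4 * 1.3 * 26.09 = 657.9898
Term 3: 0.5 * 19.4 * 2.7 * 35.18 = 921.3642
qu = 544.824 + 657.9898 + 921.3642
qu = 2124.18 kPa


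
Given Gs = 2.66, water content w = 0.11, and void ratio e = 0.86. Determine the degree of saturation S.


Using S = Gs * w / e
S = 2.66 * 0.11 / 0.86
S = 0.3402


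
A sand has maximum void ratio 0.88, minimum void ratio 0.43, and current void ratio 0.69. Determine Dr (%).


Result: 42.22 %

Derivation:
Using Dr = (e_max - e) / (e_max - e_min) * 100
e_max - e = 0.88 - 0.69 = 0.19
e_max - e_min = 0.88 - 0.43 = 0.45
Dr = 0.19 / 0.45 * 100
Dr = 42.22 %


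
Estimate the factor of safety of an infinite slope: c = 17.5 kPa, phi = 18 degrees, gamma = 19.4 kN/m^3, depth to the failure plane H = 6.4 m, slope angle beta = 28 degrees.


Result: 0.951

Derivation:
Using Fs = c / (gamma*H*sin(beta)*cos(beta)) + tan(phi)/tan(beta)
Cohesion contribution = 17.5 / (19.4*6.4*sin(28)*cos(28))
Cohesion contribution = 0.340026
Friction contribution = tan(18)/tan(28) = 0.611085
Fs = 0.340026 + 0.611085
Fs = 0.951


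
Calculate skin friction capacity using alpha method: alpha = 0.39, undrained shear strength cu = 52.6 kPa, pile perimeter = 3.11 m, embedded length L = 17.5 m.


Result: 1116.47 kN

Derivation:
Using Qs = alpha * cu * perimeter * L
Qs = 0.39 * 52.6 * 3.11 * 17.5
Qs = 1116.47 kN


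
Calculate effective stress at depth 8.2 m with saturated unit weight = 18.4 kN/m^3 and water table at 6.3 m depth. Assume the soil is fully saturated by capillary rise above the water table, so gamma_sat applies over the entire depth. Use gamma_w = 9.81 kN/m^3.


Result: 132.24 kPa

Derivation:
Total stress = gamma_sat * depth
sigma = 18.4 * 8.2 = 150.88 kPa
Pore water pressure u = gamma_w * (depth - d_wt)
u = 9.81 * (8.2 - 6.3) = 18.639 kPa
Effective stress = sigma - u
sigma' = 150.88 - 18.639 = 132.24 kPa


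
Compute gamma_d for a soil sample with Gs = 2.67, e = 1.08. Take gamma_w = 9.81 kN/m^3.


Using gamma_d = Gs * gamma_w / (1 + e)
gamma_d = 2.67 * 9.81 / (1 + 1.08)
gamma_d = 2.67 * 9.81 / 2.08
gamma_d = 12.593 kN/m^3


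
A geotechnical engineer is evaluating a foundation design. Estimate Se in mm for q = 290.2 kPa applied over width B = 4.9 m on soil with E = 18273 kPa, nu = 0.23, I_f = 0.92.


Using Se = q * B * (1 - nu^2) * I_f / E
1 - nu^2 = 1 - 0.23^2 = 0.9471
Se = 290.2 * 4.9 * 0.9471 * 0.92 / 18273
Se = 0.067806 m
Convert to mm: Se = 0.067806 * 1000 = 67.806 mm


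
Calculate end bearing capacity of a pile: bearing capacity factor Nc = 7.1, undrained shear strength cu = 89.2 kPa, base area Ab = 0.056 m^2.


Using Qb = Nc * cu * Ab
Qb = 7.1 * 89.2 * 0.056
Qb = 35.47 kN


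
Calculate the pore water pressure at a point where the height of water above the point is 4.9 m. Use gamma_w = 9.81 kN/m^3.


Using u = gamma_w * h_w
u = 9.81 * 4.9
u = 48.07 kPa


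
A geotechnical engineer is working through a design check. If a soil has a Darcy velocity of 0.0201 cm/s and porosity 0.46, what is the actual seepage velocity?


Using v_s = v_d / n
v_s = 0.0201 / 0.46
v_s = 0.0437 cm/s


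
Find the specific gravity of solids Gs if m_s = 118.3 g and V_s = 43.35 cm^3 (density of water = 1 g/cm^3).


Result: 2.729

Derivation:
Using Gs = m_s / (V_s * rho_w)
Since rho_w = 1 g/cm^3:
Gs = 118.3 / 43.35
Gs = 2.729


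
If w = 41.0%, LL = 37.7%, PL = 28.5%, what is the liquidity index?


Result: 1.359

Derivation:
First compute the plasticity index:
PI = LL - PL = 37.7 - 28.5 = 9.2
Then compute the liquidity index:
LI = (w - PL) / PI
LI = (41.0 - 28.5) / 9.2
LI = 1.359


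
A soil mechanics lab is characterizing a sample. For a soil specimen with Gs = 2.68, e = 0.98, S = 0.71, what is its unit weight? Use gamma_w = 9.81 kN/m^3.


Using gamma = gamma_w * (Gs + S*e) / (1 + e)
Numerator: Gs + S*e = 2.68 + 0.71*0.98 = 3.3758
Denominator: 1 + e = 1 + 0.98 = 1.98
gamma = 9.81 * 3.3758 / 1.98
gamma = 16.726 kN/m^3


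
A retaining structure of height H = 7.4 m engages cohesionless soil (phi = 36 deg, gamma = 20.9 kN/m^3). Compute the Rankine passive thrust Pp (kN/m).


Compute passive earth pressure coefficient:
Kp = tan^2(45 + phi/2) = tan^2(63.0) = 3.85184
Compute passive force:
Pp = 0.5 * Kp * gamma * H^2
Pp = 0.5 * 3.85184 * 20.9 * 7.4^2
Pp = 2204.18 kN/m


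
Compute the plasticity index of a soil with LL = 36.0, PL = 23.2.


Result: 12.8

Derivation:
Using PI = LL - PL
PI = 36.0 - 23.2
PI = 12.8


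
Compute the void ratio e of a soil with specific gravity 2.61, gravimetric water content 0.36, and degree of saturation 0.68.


Using the relation e = Gs * w / S
e = 2.61 * 0.36 / 0.68
e = 1.3818


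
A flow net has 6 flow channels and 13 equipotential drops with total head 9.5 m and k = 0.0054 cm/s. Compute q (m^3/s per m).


Result: 0.0002368 m^3/s per m

Derivation:
Convert k to m/s for unit consistency with H:
k = 0.0054 cm/s = 0.0054 / 100 m/s = 5.4e-05 m/s
Using q = k * H * Nf / Nd
Nf / Nd = 6 / 13 = 0.4615
q = 5.4e-05 * 9.5 * 0.4615
q = 0.0002368 m^3/s per m


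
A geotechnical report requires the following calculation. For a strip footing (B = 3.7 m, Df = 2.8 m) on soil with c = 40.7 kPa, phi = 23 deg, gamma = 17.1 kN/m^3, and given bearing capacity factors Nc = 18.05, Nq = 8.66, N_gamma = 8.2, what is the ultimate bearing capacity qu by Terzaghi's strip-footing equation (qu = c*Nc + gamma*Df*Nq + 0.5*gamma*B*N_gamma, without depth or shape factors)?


Compute qu = c*Nc + gamma*Df*Nq + 0.5*gamma*B*N_gamma
Term 1: 40.7 * 18.05 = 734.635
Term 2: 17.1 * 2.8 * 8.66 = 414.6408
Term 3: 0.5 * 17.1 * 3.7 * 8.2 = 259.407
qu = 734.635 + 414.6408 + 259.407
qu = 1408.68 kPa


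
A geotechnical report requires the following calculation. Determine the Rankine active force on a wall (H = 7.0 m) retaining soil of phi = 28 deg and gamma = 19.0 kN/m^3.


Compute active earth pressure coefficient:
Ka = tan^2(45 - phi/2) = tan^2(31.0) = 0.361033
Compute active force:
Pa = 0.5 * Ka * gamma * H^2
Pa = 0.5 * 0.361033 * 19.0 * 7.0^2
Pa = 168.06 kN/m


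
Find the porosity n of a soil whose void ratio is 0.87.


Result: 0.4652

Derivation:
Using the relation n = e / (1 + e)
n = 0.87 / (1 + 0.87)
n = 0.87 / 1.87
n = 0.4652


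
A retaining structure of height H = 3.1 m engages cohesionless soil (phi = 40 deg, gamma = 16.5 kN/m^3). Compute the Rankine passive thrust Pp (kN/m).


Compute passive earth pressure coefficient:
Kp = tan^2(45 + phi/2) = tan^2(65.0) = 4.59891
Compute passive force:
Pp = 0.5 * Kp * gamma * H^2
Pp = 0.5 * 4.59891 * 16.5 * 3.1^2
Pp = 364.61 kN/m


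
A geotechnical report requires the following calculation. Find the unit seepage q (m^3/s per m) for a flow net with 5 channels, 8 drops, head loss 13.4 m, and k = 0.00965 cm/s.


Convert k to m/s for unit consistency with H:
k = 0.00965 cm/s = 0.00965 / 100 m/s = 9.65e-05 m/s
Using q = k * H * Nf / Nd
Nf / Nd = 5 / 8 = 0.625
q = 9.65e-05 * 13.4 * 0.625
q = 0.0008082 m^3/s per m


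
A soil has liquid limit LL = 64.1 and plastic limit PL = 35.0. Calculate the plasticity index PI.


Result: 29.1

Derivation:
Using PI = LL - PL
PI = 64.1 - 35.0
PI = 29.1


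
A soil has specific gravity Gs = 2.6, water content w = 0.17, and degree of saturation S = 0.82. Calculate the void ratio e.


Using the relation e = Gs * w / S
e = 2.6 * 0.17 / 0.82
e = 0.539


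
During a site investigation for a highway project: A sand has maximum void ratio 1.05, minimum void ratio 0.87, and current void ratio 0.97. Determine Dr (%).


Using Dr = (e_max - e) / (e_max - e_min) * 100
e_max - e = 1.05 - 0.97 = 0.08
e_max - e_min = 1.05 - 0.87 = 0.18
Dr = 0.08 / 0.18 * 100
Dr = 44.44 %


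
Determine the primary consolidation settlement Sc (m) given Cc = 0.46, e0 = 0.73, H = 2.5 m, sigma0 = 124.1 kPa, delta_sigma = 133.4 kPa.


Using Sc = Cc * H / (1 + e0) * log10((sigma0 + delta_sigma) / sigma0)
Stress ratio = (124.1 + 133.4) / 124.1 = 2.07494
log10(2.07494) = 0.317005
Cc * H / (1 + e0) = 0.46 * 2.5 / (1 + 0.73) = 0.66474
Sc = 0.66474 * 0.317005
Sc = 0.2107 m


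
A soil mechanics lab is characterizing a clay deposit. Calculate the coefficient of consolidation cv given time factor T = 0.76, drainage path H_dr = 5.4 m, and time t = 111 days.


Using cv = T * H_dr^2 / t
H_dr^2 = 5.4^2 = 29.16
cv = 0.76 * 29.16 / 111
cv = 0.19965 m^2/day


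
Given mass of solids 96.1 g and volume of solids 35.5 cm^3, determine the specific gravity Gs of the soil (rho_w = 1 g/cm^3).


Result: 2.707

Derivation:
Using Gs = m_s / (V_s * rho_w)
Since rho_w = 1 g/cm^3:
Gs = 96.1 / 35.5
Gs = 2.707


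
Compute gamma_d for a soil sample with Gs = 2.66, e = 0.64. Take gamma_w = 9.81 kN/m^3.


Using gamma_d = Gs * gamma_w / (1 + e)
gamma_d = 2.66 * 9.81 / (1 + 0.64)
gamma_d = 2.66 * 9.81 / 1.64
gamma_d = 15.911 kN/m^3


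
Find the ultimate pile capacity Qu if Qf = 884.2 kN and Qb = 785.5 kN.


Using Qu = Qf + Qb
Qu = 884.2 + 785.5
Qu = 1669.7 kN


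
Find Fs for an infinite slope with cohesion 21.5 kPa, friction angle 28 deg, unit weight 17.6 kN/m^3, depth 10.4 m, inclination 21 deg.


Using Fs = c / (gamma*H*sin(beta)*cos(beta)) + tan(phi)/tan(beta)
Cohesion contribution = 21.5 / (17.6*10.4*sin(21)*cos(21))
Cohesion contribution = 0.351084
Friction contribution = tan(28)/tan(21) = 1.38515
Fs = 0.351084 + 1.38515
Fs = 1.736


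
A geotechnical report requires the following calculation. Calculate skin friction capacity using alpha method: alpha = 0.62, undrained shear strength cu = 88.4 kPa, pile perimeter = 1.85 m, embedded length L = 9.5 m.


Result: 963.25 kN

Derivation:
Using Qs = alpha * cu * perimeter * L
Qs = 0.62 * 88.4 * 1.85 * 9.5
Qs = 963.25 kN


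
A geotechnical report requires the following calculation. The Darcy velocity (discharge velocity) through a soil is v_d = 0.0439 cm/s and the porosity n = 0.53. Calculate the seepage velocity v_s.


Using v_s = v_d / n
v_s = 0.0439 / 0.53
v_s = 0.08283 cm/s


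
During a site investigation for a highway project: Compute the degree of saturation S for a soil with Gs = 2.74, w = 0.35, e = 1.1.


Result: 0.8718

Derivation:
Using S = Gs * w / e
S = 2.74 * 0.35 / 1.1
S = 0.8718


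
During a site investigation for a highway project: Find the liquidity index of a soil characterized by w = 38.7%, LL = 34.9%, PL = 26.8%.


First compute the plasticity index:
PI = LL - PL = 34.9 - 26.8 = 8.1
Then compute the liquidity index:
LI = (w - PL) / PI
LI = (38.7 - 26.8) / 8.1
LI = 1.469


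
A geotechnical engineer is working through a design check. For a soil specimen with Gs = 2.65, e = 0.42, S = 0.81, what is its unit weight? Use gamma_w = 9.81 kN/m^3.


Using gamma = gamma_w * (Gs + S*e) / (1 + e)
Numerator: Gs + S*e = 2.65 + 0.81*0.42 = 2.9902
Denominator: 1 + e = 1 + 0.42 = 1.42
gamma = 9.81 * 2.9902 / 1.42
gamma = 20.658 kN/m^3


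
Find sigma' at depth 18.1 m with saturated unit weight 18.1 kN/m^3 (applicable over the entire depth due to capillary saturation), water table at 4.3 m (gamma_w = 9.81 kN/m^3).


Result: 192.23 kPa

Derivation:
Total stress = gamma_sat * depth
sigma = 18.1 * 18.1 = 327.61 kPa
Pore water pressure u = gamma_w * (depth - d_wt)
u = 9.81 * (18.1 - 4.3) = 135.378 kPa
Effective stress = sigma - u
sigma' = 327.61 - 135.378 = 192.23 kPa


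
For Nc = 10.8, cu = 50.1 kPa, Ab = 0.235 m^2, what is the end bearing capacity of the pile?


Using Qb = Nc * cu * Ab
Qb = 10.8 * 50.1 * 0.235
Qb = 127.15 kN


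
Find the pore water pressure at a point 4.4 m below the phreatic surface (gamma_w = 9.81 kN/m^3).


Result: 43.16 kPa

Derivation:
Using u = gamma_w * h_w
u = 9.81 * 4.4
u = 43.16 kPa


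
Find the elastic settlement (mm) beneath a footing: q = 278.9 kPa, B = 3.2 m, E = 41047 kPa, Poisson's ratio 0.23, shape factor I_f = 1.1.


Result: 22.652 mm

Derivation:
Using Se = q * B * (1 - nu^2) * I_f / E
1 - nu^2 = 1 - 0.23^2 = 0.9471
Se = 278.9 * 3.2 * 0.9471 * 1.1 / 41047
Se = 0.022652 m
Convert to mm: Se = 0.022652 * 1000 = 22.652 mm


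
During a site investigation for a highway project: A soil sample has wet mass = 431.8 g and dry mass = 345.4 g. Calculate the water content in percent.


Result: 25.01 %

Derivation:
Using w = (m_wet - m_dry) / m_dry * 100
m_wet - m_dry = 431.8 - 345.4 = 86.4 g
w = 86.4 / 345.4 * 100
w = 25.01 %


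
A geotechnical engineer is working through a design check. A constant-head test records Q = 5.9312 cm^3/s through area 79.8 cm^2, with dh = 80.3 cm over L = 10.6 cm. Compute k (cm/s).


Result: 0.009811 cm/s

Derivation:
Compute hydraulic gradient:
i = dh / L = 80.3 / 10.6 = 7.57547
Then apply Darcy's law:
k = Q / (A * i)
k = 5.9312 / (79.8 * 7.57547)
k = 5.9312 / 604.523
k = 0.009811 cm/s


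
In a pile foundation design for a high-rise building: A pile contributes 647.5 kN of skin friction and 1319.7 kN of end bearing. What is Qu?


Result: 1967.2 kN

Derivation:
Using Qu = Qf + Qb
Qu = 647.5 + 1319.7
Qu = 1967.2 kN


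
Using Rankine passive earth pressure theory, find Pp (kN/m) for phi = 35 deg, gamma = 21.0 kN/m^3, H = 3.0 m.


Compute passive earth pressure coefficient:
Kp = tan^2(45 + phi/2) = tan^2(62.5) = 3.690172
Compute passive force:
Pp = 0.5 * Kp * gamma * H^2
Pp = 0.5 * 3.690172 * 21.0 * 3.0^2
Pp = 348.72 kN/m


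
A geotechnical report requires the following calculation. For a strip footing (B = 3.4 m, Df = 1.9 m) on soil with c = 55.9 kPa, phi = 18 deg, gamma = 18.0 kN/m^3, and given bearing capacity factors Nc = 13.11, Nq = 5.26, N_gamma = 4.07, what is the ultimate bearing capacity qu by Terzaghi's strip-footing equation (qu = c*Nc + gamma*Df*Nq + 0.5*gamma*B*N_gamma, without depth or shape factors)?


Compute qu = c*Nc + gamma*Df*Nq + 0.5*gamma*B*N_gamma
Term 1: 55.9 * 13.11 = 732.849
Term 2: 18.0 * 1.9 * 5.26 = 179.892
Term 3: 0.5 * 18.0 * 3.4 * 4.07 = 124.542
qu = 732.849 + 179.892 + 124.542
qu = 1037.28 kPa


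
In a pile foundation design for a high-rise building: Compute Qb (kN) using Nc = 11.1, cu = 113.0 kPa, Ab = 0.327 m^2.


Result: 410.16 kN

Derivation:
Using Qb = Nc * cu * Ab
Qb = 11.1 * 113.0 * 0.327
Qb = 410.16 kN


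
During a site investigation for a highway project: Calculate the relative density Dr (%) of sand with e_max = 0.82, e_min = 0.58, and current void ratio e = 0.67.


Using Dr = (e_max - e) / (e_max - e_min) * 100
e_max - e = 0.82 - 0.67 = 0.15
e_max - e_min = 0.82 - 0.58 = 0.24
Dr = 0.15 / 0.24 * 100
Dr = 62.5 %


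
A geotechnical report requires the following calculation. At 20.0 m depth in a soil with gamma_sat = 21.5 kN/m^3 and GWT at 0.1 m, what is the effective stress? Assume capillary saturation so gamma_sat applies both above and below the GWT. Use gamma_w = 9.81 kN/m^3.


Total stress = gamma_sat * depth
sigma = 21.5 * 20.0 = 430.0 kPa
Pore water pressure u = gamma_w * (depth - d_wt)
u = 9.81 * (20.0 - 0.1) = 195.219 kPa
Effective stress = sigma - u
sigma' = 430.0 - 195.219 = 234.78 kPa


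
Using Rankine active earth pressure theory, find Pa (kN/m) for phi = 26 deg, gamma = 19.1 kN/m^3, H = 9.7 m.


Compute active earth pressure coefficient:
Ka = tan^2(45 - phi/2) = tan^2(32.0) = 0.390462
Compute active force:
Pa = 0.5 * Ka * gamma * H^2
Pa = 0.5 * 0.390462 * 19.1 * 9.7^2
Pa = 350.85 kN/m


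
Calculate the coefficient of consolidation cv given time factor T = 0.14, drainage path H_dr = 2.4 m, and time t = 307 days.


Using cv = T * H_dr^2 / t
H_dr^2 = 2.4^2 = 5.76
cv = 0.14 * 5.76 / 307
cv = 0.00263 m^2/day


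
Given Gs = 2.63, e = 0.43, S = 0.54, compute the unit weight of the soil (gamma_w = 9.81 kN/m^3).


Using gamma = gamma_w * (Gs + S*e) / (1 + e)
Numerator: Gs + S*e = 2.63 + 0.54*0.43 = 2.8622
Denominator: 1 + e = 1 + 0.43 = 1.43
gamma = 9.81 * 2.8622 / 1.43
gamma = 19.635 kN/m^3


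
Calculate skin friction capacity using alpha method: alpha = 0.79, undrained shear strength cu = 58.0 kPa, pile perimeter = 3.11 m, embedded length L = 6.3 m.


Using Qs = alpha * cu * perimeter * L
Qs = 0.79 * 58.0 * 3.11 * 6.3
Qs = 897.75 kN


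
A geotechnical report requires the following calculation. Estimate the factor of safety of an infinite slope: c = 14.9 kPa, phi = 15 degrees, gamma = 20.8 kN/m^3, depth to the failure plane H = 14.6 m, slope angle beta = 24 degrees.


Using Fs = c / (gamma*H*sin(beta)*cos(beta)) + tan(phi)/tan(beta)
Cohesion contribution = 14.9 / (20.8*14.6*sin(24)*cos(24))
Cohesion contribution = 0.132046
Friction contribution = tan(15)/tan(24) = 0.601824
Fs = 0.132046 + 0.601824
Fs = 0.734


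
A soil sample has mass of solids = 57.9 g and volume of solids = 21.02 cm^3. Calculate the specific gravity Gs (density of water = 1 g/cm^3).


Using Gs = m_s / (V_s * rho_w)
Since rho_w = 1 g/cm^3:
Gs = 57.9 / 21.02
Gs = 2.755


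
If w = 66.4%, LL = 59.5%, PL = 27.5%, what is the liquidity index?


First compute the plasticity index:
PI = LL - PL = 59.5 - 27.5 = 32.0
Then compute the liquidity index:
LI = (w - PL) / PI
LI = (66.4 - 27.5) / 32.0
LI = 1.216


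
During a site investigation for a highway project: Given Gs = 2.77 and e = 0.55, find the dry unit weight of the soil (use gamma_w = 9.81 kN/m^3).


Result: 17.531 kN/m^3

Derivation:
Using gamma_d = Gs * gamma_w / (1 + e)
gamma_d = 2.77 * 9.81 / (1 + 0.55)
gamma_d = 2.77 * 9.81 / 1.55
gamma_d = 17.531 kN/m^3


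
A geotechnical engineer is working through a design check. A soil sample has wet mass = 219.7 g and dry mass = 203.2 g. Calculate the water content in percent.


Using w = (m_wet - m_dry) / m_dry * 100
m_wet - m_dry = 219.7 - 203.2 = 16.5 g
w = 16.5 / 203.2 * 100
w = 8.12 %


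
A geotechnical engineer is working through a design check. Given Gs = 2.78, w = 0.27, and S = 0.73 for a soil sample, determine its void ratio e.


Result: 1.0282

Derivation:
Using the relation e = Gs * w / S
e = 2.78 * 0.27 / 0.73
e = 1.0282


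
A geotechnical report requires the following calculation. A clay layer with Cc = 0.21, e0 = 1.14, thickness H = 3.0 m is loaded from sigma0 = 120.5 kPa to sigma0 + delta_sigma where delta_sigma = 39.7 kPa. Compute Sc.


Using Sc = Cc * H / (1 + e0) * log10((sigma0 + delta_sigma) / sigma0)
Stress ratio = (120.5 + 39.7) / 120.5 = 1.32946
log10(1.32946) = 0.123675
Cc * H / (1 + e0) = 0.21 * 3.0 / (1 + 1.14) = 0.294393
Sc = 0.294393 * 0.123675
Sc = 0.0364 m


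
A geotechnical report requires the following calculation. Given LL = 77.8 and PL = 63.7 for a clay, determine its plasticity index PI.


Result: 14.1

Derivation:
Using PI = LL - PL
PI = 77.8 - 63.7
PI = 14.1


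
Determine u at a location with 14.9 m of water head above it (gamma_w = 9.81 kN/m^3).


Result: 146.17 kPa

Derivation:
Using u = gamma_w * h_w
u = 9.81 * 14.9
u = 146.17 kPa


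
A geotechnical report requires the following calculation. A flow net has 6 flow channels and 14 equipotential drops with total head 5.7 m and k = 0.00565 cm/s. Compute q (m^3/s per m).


Result: 0.000138 m^3/s per m

Derivation:
Convert k to m/s for unit consistency with H:
k = 0.00565 cm/s = 0.00565 / 100 m/s = 5.65e-05 m/s
Using q = k * H * Nf / Nd
Nf / Nd = 6 / 14 = 0.4286
q = 5.65e-05 * 5.7 * 0.4286
q = 0.000138 m^3/s per m


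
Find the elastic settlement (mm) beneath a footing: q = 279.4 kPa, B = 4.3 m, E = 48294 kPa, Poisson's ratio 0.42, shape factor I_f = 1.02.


Using Se = q * B * (1 - nu^2) * I_f / E
1 - nu^2 = 1 - 0.42^2 = 0.8236
Se = 279.4 * 4.3 * 0.8236 * 1.02 / 48294
Se = 0.020899 m
Convert to mm: Se = 0.020899 * 1000 = 20.899 mm


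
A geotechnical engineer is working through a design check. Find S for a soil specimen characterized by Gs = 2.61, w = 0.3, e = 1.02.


Using S = Gs * w / e
S = 2.61 * 0.3 / 1.02
S = 0.7676


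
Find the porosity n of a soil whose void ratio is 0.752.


Result: 0.4292

Derivation:
Using the relation n = e / (1 + e)
n = 0.752 / (1 + 0.752)
n = 0.752 / 1.752
n = 0.4292


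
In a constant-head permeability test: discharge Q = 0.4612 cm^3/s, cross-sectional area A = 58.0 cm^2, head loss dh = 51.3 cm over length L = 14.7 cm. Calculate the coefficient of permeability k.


Compute hydraulic gradient:
i = dh / L = 51.3 / 14.7 = 3.4898
Then apply Darcy's law:
k = Q / (A * i)
k = 0.4612 / (58.0 * 3.4898)
k = 0.4612 / 202.408
k = 0.002279 cm/s


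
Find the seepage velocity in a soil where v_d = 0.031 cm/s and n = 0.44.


Using v_s = v_d / n
v_s = 0.031 / 0.44
v_s = 0.07045 cm/s


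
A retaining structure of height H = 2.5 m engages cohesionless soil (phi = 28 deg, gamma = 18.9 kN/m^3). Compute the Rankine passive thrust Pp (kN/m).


Compute passive earth pressure coefficient:
Kp = tan^2(45 + phi/2) = tan^2(59.0) = 2.769826
Compute passive force:
Pp = 0.5 * Kp * gamma * H^2
Pp = 0.5 * 2.769826 * 18.9 * 2.5^2
Pp = 163.59 kN/m


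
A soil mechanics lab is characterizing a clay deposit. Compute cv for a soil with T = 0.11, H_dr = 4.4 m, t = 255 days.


Result: 0.00835 m^2/day

Derivation:
Using cv = T * H_dr^2 / t
H_dr^2 = 4.4^2 = 19.36
cv = 0.11 * 19.36 / 255
cv = 0.00835 m^2/day


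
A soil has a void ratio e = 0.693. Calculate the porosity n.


Using the relation n = e / (1 + e)
n = 0.693 / (1 + 0.693)
n = 0.693 / 1.693
n = 0.4093


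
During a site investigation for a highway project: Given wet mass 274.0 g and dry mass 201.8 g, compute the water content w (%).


Result: 35.78 %

Derivation:
Using w = (m_wet - m_dry) / m_dry * 100
m_wet - m_dry = 274.0 - 201.8 = 72.2 g
w = 72.2 / 201.8 * 100
w = 35.78 %


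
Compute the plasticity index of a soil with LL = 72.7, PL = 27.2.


Result: 45.5

Derivation:
Using PI = LL - PL
PI = 72.7 - 27.2
PI = 45.5


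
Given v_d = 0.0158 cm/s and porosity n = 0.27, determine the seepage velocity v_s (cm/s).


Result: 0.05852 cm/s

Derivation:
Using v_s = v_d / n
v_s = 0.0158 / 0.27
v_s = 0.05852 cm/s


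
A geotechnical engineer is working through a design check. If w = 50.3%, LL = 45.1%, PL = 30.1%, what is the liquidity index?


Result: 1.347

Derivation:
First compute the plasticity index:
PI = LL - PL = 45.1 - 30.1 = 15.0
Then compute the liquidity index:
LI = (w - PL) / PI
LI = (50.3 - 30.1) / 15.0
LI = 1.347


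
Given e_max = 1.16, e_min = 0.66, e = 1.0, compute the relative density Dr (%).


Result: 32.0 %

Derivation:
Using Dr = (e_max - e) / (e_max - e_min) * 100
e_max - e = 1.16 - 1.0 = 0.16
e_max - e_min = 1.16 - 0.66 = 0.5
Dr = 0.16 / 0.5 * 100
Dr = 32.0 %


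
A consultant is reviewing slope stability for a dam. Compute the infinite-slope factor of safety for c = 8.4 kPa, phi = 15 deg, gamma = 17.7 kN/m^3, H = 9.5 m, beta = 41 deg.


Result: 0.409

Derivation:
Using Fs = c / (gamma*H*sin(beta)*cos(beta)) + tan(phi)/tan(beta)
Cohesion contribution = 8.4 / (17.7*9.5*sin(41)*cos(41))
Cohesion contribution = 0.100893
Friction contribution = tan(15)/tan(41) = 0.30824
Fs = 0.100893 + 0.30824
Fs = 0.409


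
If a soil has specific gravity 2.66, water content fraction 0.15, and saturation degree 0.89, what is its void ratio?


Result: 0.4483

Derivation:
Using the relation e = Gs * w / S
e = 2.66 * 0.15 / 0.89
e = 0.4483


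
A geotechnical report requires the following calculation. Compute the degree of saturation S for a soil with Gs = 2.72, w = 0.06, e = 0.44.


Result: 0.3709

Derivation:
Using S = Gs * w / e
S = 2.72 * 0.06 / 0.44
S = 0.3709


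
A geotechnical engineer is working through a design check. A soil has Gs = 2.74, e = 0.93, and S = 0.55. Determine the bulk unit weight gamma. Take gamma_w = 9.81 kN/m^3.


Result: 16.527 kN/m^3

Derivation:
Using gamma = gamma_w * (Gs + S*e) / (1 + e)
Numerator: Gs + S*e = 2.74 + 0.55*0.93 = 3.2515
Denominator: 1 + e = 1 + 0.93 = 1.93
gamma = 9.81 * 3.2515 / 1.93
gamma = 16.527 kN/m^3


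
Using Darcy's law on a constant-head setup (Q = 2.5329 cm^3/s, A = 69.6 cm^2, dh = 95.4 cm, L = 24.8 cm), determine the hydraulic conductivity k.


Compute hydraulic gradient:
i = dh / L = 95.4 / 24.8 = 3.84677
Then apply Darcy's law:
k = Q / (A * i)
k = 2.5329 / (69.6 * 3.84677)
k = 2.5329 / 267.735
k = 0.00946 cm/s


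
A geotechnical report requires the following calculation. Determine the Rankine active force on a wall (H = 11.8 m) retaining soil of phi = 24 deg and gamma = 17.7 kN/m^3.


Result: 519.69 kN/m

Derivation:
Compute active earth pressure coefficient:
Ka = tan^2(45 - phi/2) = tan^2(33.0) = 0.42173
Compute active force:
Pa = 0.5 * Ka * gamma * H^2
Pa = 0.5 * 0.42173 * 17.7 * 11.8^2
Pa = 519.69 kN/m


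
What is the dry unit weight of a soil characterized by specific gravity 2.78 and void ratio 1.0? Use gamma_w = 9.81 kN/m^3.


Using gamma_d = Gs * gamma_w / (1 + e)
gamma_d = 2.78 * 9.81 / (1 + 1.0)
gamma_d = 2.78 * 9.81 / 2.0
gamma_d = 13.636 kN/m^3


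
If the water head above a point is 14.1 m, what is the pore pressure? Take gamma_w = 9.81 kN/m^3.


Using u = gamma_w * h_w
u = 9.81 * 14.1
u = 138.32 kPa


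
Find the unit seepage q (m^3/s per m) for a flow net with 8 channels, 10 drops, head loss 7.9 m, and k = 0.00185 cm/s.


Convert k to m/s for unit consistency with H:
k = 0.00185 cm/s = 0.00185 / 100 m/s = 1.85e-05 m/s
Using q = k * H * Nf / Nd
Nf / Nd = 8 / 10 = 0.8
q = 1.85e-05 * 7.9 * 0.8
q = 0.0001169 m^3/s per m


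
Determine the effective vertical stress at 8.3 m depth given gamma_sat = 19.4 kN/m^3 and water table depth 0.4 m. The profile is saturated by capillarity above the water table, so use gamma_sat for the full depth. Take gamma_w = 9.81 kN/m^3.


Total stress = gamma_sat * depth
sigma = 19.4 * 8.3 = 161.02 kPa
Pore water pressure u = gamma_w * (depth - d_wt)
u = 9.81 * (8.3 - 0.4) = 77.499 kPa
Effective stress = sigma - u
sigma' = 161.02 - 77.499 = 83.52 kPa


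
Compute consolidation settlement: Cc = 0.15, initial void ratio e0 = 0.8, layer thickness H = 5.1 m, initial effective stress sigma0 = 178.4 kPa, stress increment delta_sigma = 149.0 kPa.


Result: 0.1121 m

Derivation:
Using Sc = Cc * H / (1 + e0) * log10((sigma0 + delta_sigma) / sigma0)
Stress ratio = (178.4 + 149.0) / 178.4 = 1.8352
log10(1.8352) = 0.263684
Cc * H / (1 + e0) = 0.15 * 5.1 / (1 + 0.8) = 0.425
Sc = 0.425 * 0.263684
Sc = 0.1121 m


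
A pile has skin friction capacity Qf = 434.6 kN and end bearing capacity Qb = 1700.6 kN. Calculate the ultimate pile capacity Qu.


Using Qu = Qf + Qb
Qu = 434.6 + 1700.6
Qu = 2135.2 kN


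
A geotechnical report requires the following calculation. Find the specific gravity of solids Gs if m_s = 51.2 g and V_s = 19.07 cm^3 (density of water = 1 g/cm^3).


Using Gs = m_s / (V_s * rho_w)
Since rho_w = 1 g/cm^3:
Gs = 51.2 / 19.07
Gs = 2.685


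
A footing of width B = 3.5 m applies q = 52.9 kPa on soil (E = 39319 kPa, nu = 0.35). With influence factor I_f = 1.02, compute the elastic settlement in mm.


Using Se = q * B * (1 - nu^2) * I_f / E
1 - nu^2 = 1 - 0.35^2 = 0.8775
Se = 52.9 * 3.5 * 0.8775 * 1.02 / 39319
Se = 0.004215 m
Convert to mm: Se = 0.004215 * 1000 = 4.215 mm


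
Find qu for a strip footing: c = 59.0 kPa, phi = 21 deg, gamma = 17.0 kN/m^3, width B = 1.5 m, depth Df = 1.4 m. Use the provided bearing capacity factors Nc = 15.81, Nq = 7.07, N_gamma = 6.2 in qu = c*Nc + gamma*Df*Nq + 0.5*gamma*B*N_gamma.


Compute qu = c*Nc + gamma*Df*Nq + 0.5*gamma*B*N_gamma
Term 1: 59.0 * 15.81 = 932.79
Term 2: 17.0 * 1.4 * 7.07 = 168.266
Term 3: 0.5 * 17.0 * 1.5 * 6.2 = 79.05
qu = 932.79 + 168.266 + 79.05
qu = 1180.11 kPa


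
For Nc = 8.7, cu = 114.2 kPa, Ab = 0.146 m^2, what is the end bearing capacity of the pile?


Result: 145.06 kN

Derivation:
Using Qb = Nc * cu * Ab
Qb = 8.7 * 114.2 * 0.146
Qb = 145.06 kN


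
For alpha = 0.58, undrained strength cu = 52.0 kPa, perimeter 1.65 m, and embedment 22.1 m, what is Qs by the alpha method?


Using Qs = alpha * cu * perimeter * L
Qs = 0.58 * 52.0 * 1.65 * 22.1
Qs = 1099.78 kN


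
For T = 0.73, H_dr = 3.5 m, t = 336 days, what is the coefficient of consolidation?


Using cv = T * H_dr^2 / t
H_dr^2 = 3.5^2 = 12.25
cv = 0.73 * 12.25 / 336
cv = 0.02661 m^2/day


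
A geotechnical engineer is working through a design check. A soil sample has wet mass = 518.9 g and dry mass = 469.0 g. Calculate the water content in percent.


Using w = (m_wet - m_dry) / m_dry * 100
m_wet - m_dry = 518.9 - 469.0 = 49.9 g
w = 49.9 / 469.0 * 100
w = 10.64 %


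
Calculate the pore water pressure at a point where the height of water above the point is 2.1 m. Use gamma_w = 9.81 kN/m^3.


Using u = gamma_w * h_w
u = 9.81 * 2.1
u = 20.6 kPa


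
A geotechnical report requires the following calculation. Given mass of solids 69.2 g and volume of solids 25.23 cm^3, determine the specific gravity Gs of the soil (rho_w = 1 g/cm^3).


Result: 2.743

Derivation:
Using Gs = m_s / (V_s * rho_w)
Since rho_w = 1 g/cm^3:
Gs = 69.2 / 25.23
Gs = 2.743


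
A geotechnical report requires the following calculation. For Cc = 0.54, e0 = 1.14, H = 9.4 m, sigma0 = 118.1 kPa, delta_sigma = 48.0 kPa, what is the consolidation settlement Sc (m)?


Using Sc = Cc * H / (1 + e0) * log10((sigma0 + delta_sigma) / sigma0)
Stress ratio = (118.1 + 48.0) / 118.1 = 1.40644
log10(1.40644) = 0.14812
Cc * H / (1 + e0) = 0.54 * 9.4 / (1 + 1.14) = 2.37196
Sc = 2.37196 * 0.14812
Sc = 0.3513 m


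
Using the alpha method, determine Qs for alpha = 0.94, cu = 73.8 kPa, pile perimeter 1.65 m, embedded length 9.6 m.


Using Qs = alpha * cu * perimeter * L
Qs = 0.94 * 73.8 * 1.65 * 9.6
Qs = 1098.85 kN


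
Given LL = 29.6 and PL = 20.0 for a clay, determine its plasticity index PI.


Result: 9.6

Derivation:
Using PI = LL - PL
PI = 29.6 - 20.0
PI = 9.6


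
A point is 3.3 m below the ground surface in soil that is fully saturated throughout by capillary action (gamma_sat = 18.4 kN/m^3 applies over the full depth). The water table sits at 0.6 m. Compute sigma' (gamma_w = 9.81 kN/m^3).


Total stress = gamma_sat * depth
sigma = 18.4 * 3.3 = 60.72 kPa
Pore water pressure u = gamma_w * (depth - d_wt)
u = 9.81 * (3.3 - 0.6) = 26.487 kPa
Effective stress = sigma - u
sigma' = 60.72 - 26.487 = 34.23 kPa
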